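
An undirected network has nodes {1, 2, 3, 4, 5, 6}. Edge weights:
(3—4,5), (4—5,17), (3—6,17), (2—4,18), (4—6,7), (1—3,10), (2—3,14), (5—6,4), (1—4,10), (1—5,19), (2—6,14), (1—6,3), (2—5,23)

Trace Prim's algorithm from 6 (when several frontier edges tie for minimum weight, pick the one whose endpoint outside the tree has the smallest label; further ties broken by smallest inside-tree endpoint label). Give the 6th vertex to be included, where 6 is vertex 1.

2

Prim's algorithm from 6:
Step 1: frontier [1—6 3, 5—6 4, 4—6 7, 2—6 14, 3—6 17] → take 1—6 (3); add 1.
Step 2: frontier [1—3 10, 1—4 10, 1—5 19, 5—6 4, 4—6 7, 2—6 14, 3—6 17] → take 5—6 (4); add 5.
Step 3: frontier [1—3 10, 1—4 10, 4—5 17, 2—5 23, 4—6 7, 2—6 14, 3—6 17] → take 4—6 (7); add 4.
Step 4: frontier [1—3 10, 3—4 5, 2—4 18, 2—5 23, 2—6 14, 3—6 17] → take 3—4 (5); add 3.
Step 5: frontier [2—3 14, 2—4 18, 2—5 23, 2—6 14] → take 2—3 (14); add 2.
Vertex order: 6, 1, 5, 4, 3, 2. The 6th vertex is 2.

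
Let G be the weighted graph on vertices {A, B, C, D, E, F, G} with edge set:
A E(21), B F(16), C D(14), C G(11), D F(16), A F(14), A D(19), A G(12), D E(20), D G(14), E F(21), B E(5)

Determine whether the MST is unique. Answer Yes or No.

Sort edges by weight, then run Kruskal:
B E (5): add — endpoints in different components.
C G (11): add — endpoints in different components.
A G (12): add — endpoints in different components.
A F (14): add — endpoints in different components.
C D (14): add — endpoints in different components.
D G (14): skip — D and G already connected.
B F (16): add — endpoints in different components.
Non-tree edge D G has weight 14, equal to the heaviest edge on its tree cycle — swapping gives another MST of the same weight. Not unique.

No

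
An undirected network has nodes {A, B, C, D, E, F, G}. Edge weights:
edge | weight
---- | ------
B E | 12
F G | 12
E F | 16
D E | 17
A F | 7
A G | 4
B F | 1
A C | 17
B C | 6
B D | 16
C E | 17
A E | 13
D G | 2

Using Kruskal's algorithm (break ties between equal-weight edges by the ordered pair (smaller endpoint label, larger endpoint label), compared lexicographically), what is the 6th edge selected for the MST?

B-E

Sort edges by weight, then run Kruskal:
B F (1): add. Components now {A} {B,F} {C} {D} {E} {G}
D G (2): add. Components now {A} {B,F} {C} {D,G} {E}
A G (4): add. Components now {A,D,G} {B,F} {C} {E}
B C (6): add. Components now {A,D,G} {B,C,F} {E}
A F (7): add. Components now {A,B,C,D,F,G} {E}
B E (12): add. Components now {A,B,C,D,E,F,G}
The 6th edge added is B E.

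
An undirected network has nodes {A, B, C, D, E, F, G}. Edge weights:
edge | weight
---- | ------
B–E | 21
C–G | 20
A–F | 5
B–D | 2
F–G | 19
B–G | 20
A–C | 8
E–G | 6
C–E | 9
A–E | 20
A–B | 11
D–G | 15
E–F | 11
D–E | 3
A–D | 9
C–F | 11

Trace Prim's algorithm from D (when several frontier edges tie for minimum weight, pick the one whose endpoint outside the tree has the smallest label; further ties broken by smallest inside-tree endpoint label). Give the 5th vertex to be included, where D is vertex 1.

A

Grow the tree from D using Prim:
Step 1: cheapest edge leaving the tree is B–D (2); add B.
Step 2: cheapest edge leaving the tree is D–E (3); add E.
Step 3: cheapest edge leaving the tree is E–G (6); add G.
Step 4: cheapest edge leaving the tree is A–D (9); add A.
Step 5: cheapest edge leaving the tree is A–F (5); add F.
Step 6: cheapest edge leaving the tree is A–C (8); add C.
Vertex order: D, B, E, G, A, F, C. The 5th vertex is A.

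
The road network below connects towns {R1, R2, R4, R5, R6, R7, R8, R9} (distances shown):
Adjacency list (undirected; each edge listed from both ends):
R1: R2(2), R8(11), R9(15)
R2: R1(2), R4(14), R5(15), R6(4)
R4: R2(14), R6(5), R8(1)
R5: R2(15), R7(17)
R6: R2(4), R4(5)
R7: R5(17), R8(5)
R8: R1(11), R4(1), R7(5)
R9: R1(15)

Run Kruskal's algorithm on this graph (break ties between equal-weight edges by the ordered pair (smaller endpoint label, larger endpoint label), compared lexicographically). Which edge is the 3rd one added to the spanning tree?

R2-R6

Sort edges by weight, then run Kruskal:
R4 R8 (1): add — endpoints in different components.
R1 R2 (2): add — endpoints in different components.
R2 R6 (4): add — endpoints in different components.
R4 R6 (5): add — endpoints in different components.
R7 R8 (5): add — endpoints in different components.
R1 R8 (11): skip — R1 and R8 already connected.
R2 R4 (14): skip — R4 and R2 already connected.
R1 R9 (15): add — endpoints in different components.
R2 R5 (15): add — endpoints in different components.
The 3rd edge added is R2 R6.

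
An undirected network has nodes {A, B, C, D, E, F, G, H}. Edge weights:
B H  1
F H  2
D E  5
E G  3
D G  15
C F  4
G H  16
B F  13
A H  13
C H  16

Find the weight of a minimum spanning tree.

44

Kruskal: consider edges lightest-first.
B H (1): add — endpoints in different components.
F H (2): add — endpoints in different components.
E G (3): add — endpoints in different components.
C F (4): add — endpoints in different components.
D E (5): add — endpoints in different components.
A H (13): add — endpoints in different components.
B F (13): skip — B and F already connected.
D G (15): skip — D and G already connected.
C H (16): skip — C and H already connected.
G H (16): add — endpoints in different components.
MST edges: B H, F H, E G, C F, D E, A H, G H; total weight 1+2+3+4+5+13+16 = 44.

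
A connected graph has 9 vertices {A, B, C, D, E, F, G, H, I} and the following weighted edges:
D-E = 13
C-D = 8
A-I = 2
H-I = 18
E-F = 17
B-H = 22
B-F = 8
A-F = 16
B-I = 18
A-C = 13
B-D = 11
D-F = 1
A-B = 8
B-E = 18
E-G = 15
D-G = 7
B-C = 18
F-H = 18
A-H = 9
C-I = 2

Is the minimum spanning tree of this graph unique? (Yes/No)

Sort edges by weight, then run Kruskal:
D-F (1): add — endpoints in different components.
A-I (2): add — endpoints in different components.
C-I (2): add — endpoints in different components.
D-G (7): add — endpoints in different components.
A-B (8): add — endpoints in different components.
B-F (8): add — endpoints in different components.
C-D (8): skip — C and D already connected.
A-H (9): add — endpoints in different components.
B-D (11): skip — B and D already connected.
A-C (13): skip — A and C already connected.
D-E (13): add — endpoints in different components.
Non-tree edge C-D has weight 8, equal to the heaviest edge on its tree cycle — swapping gives another MST of the same weight. Not unique.

No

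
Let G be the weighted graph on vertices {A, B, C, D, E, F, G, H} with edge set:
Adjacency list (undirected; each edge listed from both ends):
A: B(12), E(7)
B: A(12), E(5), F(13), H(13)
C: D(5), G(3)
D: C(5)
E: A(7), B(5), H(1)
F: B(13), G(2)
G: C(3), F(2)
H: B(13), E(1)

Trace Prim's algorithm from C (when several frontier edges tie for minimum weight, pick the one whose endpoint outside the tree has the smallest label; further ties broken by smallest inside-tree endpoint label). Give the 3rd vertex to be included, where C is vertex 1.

F

Prim, starting at C.
Step 1: cheapest edge leaving the tree is C G (3); add G.
Step 2: cheapest edge leaving the tree is F G (2); add F.
Step 3: cheapest edge leaving the tree is C D (5); add D.
Step 4: cheapest edge leaving the tree is B F (13); add B.
Step 5: cheapest edge leaving the tree is B E (5); add E.
Step 6: cheapest edge leaving the tree is E H (1); add H.
Step 7: cheapest edge leaving the tree is A E (7); add A.
Vertex order: C, G, F, D, B, E, H, A. The 3rd vertex is F.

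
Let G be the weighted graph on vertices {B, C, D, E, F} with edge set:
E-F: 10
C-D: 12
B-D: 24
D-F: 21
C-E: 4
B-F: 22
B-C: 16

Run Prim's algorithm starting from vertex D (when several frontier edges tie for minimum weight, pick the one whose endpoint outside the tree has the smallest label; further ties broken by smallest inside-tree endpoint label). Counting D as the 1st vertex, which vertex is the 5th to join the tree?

Grow the tree from D using Prim:
Step 1: cheapest edge leaving the tree is C-D (12); add C.
Step 2: cheapest edge leaving the tree is C-E (4); add E.
Step 3: cheapest edge leaving the tree is E-F (10); add F.
Step 4: cheapest edge leaving the tree is B-C (16); add B.
Vertex order: D, C, E, F, B. The 5th vertex is B.

B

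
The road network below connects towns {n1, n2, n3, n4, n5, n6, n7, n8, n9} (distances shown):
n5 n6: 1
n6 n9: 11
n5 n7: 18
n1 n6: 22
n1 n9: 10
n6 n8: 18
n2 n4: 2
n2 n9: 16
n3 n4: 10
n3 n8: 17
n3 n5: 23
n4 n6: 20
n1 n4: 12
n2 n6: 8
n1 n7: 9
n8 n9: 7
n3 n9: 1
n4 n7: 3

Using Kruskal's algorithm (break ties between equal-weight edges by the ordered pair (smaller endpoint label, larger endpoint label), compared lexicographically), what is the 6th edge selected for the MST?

n2-n6

Kruskal's algorithm — process edges by increasing weight (ties by edge label):
n3 n9 (1): add — endpoints in different components.
n5 n6 (1): add — endpoints in different components.
n2 n4 (2): add — endpoints in different components.
n4 n7 (3): add — endpoints in different components.
n8 n9 (7): add — endpoints in different components.
n2 n6 (8): add — endpoints in different components.
n1 n7 (9): add — endpoints in different components.
n1 n9 (10): add — endpoints in different components.
The 6th edge added is n2 n6.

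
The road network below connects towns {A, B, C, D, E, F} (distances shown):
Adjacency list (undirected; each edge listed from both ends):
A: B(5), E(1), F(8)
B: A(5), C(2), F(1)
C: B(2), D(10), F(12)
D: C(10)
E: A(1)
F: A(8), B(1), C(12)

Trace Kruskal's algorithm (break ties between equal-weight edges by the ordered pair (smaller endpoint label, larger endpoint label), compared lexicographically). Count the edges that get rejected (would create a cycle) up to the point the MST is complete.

Kruskal's algorithm — process edges by increasing weight (ties by edge label):
A E (1): add — endpoints in different components.
B F (1): add — endpoints in different components.
B C (2): add — endpoints in different components.
A B (5): add — endpoints in different components.
A F (8): skip — A and F already connected.
C D (10): add — endpoints in different components.
Edges rejected before the tree was complete: 1.

1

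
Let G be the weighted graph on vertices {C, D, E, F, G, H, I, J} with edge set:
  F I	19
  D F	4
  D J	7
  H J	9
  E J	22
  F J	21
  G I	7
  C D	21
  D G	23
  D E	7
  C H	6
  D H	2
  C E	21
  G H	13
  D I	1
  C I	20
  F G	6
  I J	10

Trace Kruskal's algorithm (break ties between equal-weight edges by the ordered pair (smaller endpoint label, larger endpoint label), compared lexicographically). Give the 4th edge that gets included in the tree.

Sort edges by weight, then run Kruskal:
D I (1): add — endpoints in different components.
D H (2): add — endpoints in different components.
D F (4): add — endpoints in different components.
C H (6): add — endpoints in different components.
F G (6): add — endpoints in different components.
D E (7): add — endpoints in different components.
D J (7): add — endpoints in different components.
The 4th edge added is C H.

C-H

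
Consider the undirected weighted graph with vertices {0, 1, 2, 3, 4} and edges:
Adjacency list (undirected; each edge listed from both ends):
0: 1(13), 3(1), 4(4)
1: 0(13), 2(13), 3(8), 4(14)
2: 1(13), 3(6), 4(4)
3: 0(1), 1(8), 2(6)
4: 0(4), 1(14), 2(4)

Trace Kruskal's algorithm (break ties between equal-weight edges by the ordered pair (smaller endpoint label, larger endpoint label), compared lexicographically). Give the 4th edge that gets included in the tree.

Kruskal: consider edges lightest-first.
0—3 (1): add — endpoints in different components.
0—4 (4): add — endpoints in different components.
2—4 (4): add — endpoints in different components.
2—3 (6): skip — 2 and 3 already connected.
1—3 (8): add — endpoints in different components.
The 4th edge added is 1—3.

1-3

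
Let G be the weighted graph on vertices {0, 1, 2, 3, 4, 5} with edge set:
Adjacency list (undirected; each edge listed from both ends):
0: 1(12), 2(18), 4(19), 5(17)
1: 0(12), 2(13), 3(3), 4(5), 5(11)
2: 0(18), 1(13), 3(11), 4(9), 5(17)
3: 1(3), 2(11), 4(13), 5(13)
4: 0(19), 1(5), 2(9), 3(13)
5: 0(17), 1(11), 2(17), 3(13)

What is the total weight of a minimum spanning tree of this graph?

Prim, starting at 1.
Step 1: cheapest edge leaving the tree is 1-3 (3); add 3.
Step 2: cheapest edge leaving the tree is 1-4 (5); add 4.
Step 3: cheapest edge leaving the tree is 2-4 (9); add 2.
Step 4: cheapest edge leaving the tree is 1-5 (11); add 5.
Step 5: cheapest edge leaving the tree is 0-1 (12); add 0.
MST edges: 1-3, 1-4, 2-4, 1-5, 0-1; total weight 3+5+9+11+12 = 40.

40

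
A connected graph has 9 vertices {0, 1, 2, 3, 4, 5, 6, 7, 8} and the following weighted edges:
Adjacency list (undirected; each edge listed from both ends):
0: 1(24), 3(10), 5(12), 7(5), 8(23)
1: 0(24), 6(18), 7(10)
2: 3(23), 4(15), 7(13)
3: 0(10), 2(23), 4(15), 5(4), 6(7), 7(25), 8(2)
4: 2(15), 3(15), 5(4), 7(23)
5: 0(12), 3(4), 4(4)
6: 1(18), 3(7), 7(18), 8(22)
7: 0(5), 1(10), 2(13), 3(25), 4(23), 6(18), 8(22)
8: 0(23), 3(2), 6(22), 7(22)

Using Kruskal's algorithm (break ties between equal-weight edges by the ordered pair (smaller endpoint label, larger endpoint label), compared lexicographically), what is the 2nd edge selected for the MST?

Kruskal: consider edges lightest-first.
3 8 (2): add — endpoints in different components.
3 5 (4): add — endpoints in different components.
4 5 (4): add — endpoints in different components.
0 7 (5): add — endpoints in different components.
3 6 (7): add — endpoints in different components.
0 3 (10): add — endpoints in different components.
1 7 (10): add — endpoints in different components.
0 5 (12): skip — 0 and 5 already connected.
2 7 (13): add — endpoints in different components.
The 2nd edge added is 3 5.

3-5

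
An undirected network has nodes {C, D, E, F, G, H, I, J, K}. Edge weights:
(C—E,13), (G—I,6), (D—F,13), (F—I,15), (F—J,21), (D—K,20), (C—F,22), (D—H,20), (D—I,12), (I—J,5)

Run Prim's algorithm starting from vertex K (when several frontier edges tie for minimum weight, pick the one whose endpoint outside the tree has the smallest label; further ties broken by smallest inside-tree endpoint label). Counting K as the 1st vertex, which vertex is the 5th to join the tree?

G

Prim, starting at K.
Step 1: cheapest edge leaving the tree is D—K (20); add D.
Step 2: cheapest edge leaving the tree is D—I (12); add I.
Step 3: cheapest edge leaving the tree is I—J (5); add J.
Step 4: cheapest edge leaving the tree is G—I (6); add G.
Step 5: cheapest edge leaving the tree is D—F (13); add F.
Step 6: cheapest edge leaving the tree is D—H (20); add H.
Step 7: cheapest edge leaving the tree is C—F (22); add C.
Step 8: cheapest edge leaving the tree is C—E (13); add E.
Vertex order: K, D, I, J, G, F, H, C, E. The 5th vertex is G.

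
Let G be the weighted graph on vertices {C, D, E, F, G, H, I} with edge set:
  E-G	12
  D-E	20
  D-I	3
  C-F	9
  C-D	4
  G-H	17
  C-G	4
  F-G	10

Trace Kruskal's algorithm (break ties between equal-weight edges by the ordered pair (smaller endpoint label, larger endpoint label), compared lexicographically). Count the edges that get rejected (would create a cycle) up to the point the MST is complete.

1

Kruskal's algorithm — process edges by increasing weight (ties by edge label):
D-I (3): add. Components now {C} {D,I} {E} {F} {G} {H}
C-D (4): add. Components now {C,D,I} {E} {F} {G} {H}
C-G (4): add. Components now {C,D,G,I} {E} {F} {H}
C-F (9): add. Components now {C,D,F,G,I} {E} {H}
F-G (10): skip — F and G already connected.
E-G (12): add. Components now {C,D,E,F,G,I} {H}
G-H (17): add. Components now {C,D,E,F,G,H,I}
Edges rejected before the tree was complete: 1.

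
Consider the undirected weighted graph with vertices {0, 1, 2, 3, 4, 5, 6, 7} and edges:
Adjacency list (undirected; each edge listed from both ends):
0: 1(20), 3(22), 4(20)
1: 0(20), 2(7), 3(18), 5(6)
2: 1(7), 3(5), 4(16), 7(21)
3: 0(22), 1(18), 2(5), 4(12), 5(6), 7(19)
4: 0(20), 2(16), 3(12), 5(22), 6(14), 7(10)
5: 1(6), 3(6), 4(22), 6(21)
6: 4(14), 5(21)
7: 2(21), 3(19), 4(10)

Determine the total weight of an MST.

73

Kruskal: consider edges lightest-first.
2–3 (5): add — endpoints in different components.
1–5 (6): add — endpoints in different components.
3–5 (6): add — endpoints in different components.
1–2 (7): skip — 1 and 2 already connected.
4–7 (10): add — endpoints in different components.
3–4 (12): add — endpoints in different components.
4–6 (14): add — endpoints in different components.
2–4 (16): skip — 2 and 4 already connected.
1–3 (18): skip — 1 and 3 already connected.
3–7 (19): skip — 3 and 7 already connected.
0–1 (20): add — endpoints in different components.
MST edges: 2–3, 1–5, 3–5, 4–7, 3–4, 4–6, 0–1; total weight 5+6+6+10+12+14+20 = 73.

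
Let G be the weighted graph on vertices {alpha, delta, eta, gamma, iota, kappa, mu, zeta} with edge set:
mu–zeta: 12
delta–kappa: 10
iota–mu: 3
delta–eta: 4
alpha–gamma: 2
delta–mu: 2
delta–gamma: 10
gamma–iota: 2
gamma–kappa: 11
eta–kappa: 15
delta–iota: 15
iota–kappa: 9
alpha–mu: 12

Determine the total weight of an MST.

Kruskal's algorithm — process edges by increasing weight (ties by edge label):
alpha–gamma (2): add — endpoints in different components.
delta–mu (2): add — endpoints in different components.
gamma–iota (2): add — endpoints in different components.
iota–mu (3): add — endpoints in different components.
delta–eta (4): add — endpoints in different components.
iota–kappa (9): add — endpoints in different components.
delta–gamma (10): skip — delta and gamma already connected.
delta–kappa (10): skip — kappa and delta already connected.
gamma–kappa (11): skip — kappa and gamma already connected.
alpha–mu (12): skip — alpha and mu already connected.
mu–zeta (12): add — endpoints in different components.
MST edges: alpha–gamma, delta–mu, gamma–iota, iota–mu, delta–eta, iota–kappa, mu–zeta; total weight 2+2+2+3+4+9+12 = 34.

34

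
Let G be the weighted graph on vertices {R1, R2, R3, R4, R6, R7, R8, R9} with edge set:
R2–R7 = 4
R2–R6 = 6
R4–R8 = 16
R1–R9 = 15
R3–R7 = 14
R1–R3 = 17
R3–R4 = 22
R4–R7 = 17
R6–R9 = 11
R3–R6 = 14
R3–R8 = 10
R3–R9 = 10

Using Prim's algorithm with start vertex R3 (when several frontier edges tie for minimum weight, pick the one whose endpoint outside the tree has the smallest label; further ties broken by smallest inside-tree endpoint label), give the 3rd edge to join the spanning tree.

R6-R9

Grow the tree from R3 using Prim:
Step 1: cheapest edge leaving the tree is R3–R8 (10); add R8.
Step 2: cheapest edge leaving the tree is R3–R9 (10); add R9.
Step 3: cheapest edge leaving the tree is R6–R9 (11); add R6.
Step 4: cheapest edge leaving the tree is R2–R6 (6); add R2.
Step 5: cheapest edge leaving the tree is R2–R7 (4); add R7.
Step 6: cheapest edge leaving the tree is R1–R9 (15); add R1.
Step 7: cheapest edge leaving the tree is R4–R8 (16); add R4.
The 3rd edge added is R6–R9.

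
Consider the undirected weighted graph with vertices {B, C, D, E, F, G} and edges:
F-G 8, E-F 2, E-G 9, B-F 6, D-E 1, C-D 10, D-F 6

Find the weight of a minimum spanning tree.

27

Kruskal: consider edges lightest-first.
D-E (1): add — endpoints in different components.
E-F (2): add — endpoints in different components.
B-F (6): add — endpoints in different components.
D-F (6): skip — D and F already connected.
F-G (8): add — endpoints in different components.
E-G (9): skip — E and G already connected.
C-D (10): add — endpoints in different components.
MST edges: D-E, E-F, B-F, F-G, C-D; total weight 1+2+6+8+10 = 27.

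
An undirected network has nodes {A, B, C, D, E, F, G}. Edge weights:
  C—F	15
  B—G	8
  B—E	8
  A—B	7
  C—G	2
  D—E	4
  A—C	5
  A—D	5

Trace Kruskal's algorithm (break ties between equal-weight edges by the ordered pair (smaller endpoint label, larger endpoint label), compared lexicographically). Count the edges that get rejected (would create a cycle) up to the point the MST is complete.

2

Sort edges by weight, then run Kruskal:
C—G (2): add — endpoints in different components.
D—E (4): add — endpoints in different components.
A—C (5): add — endpoints in different components.
A—D (5): add — endpoints in different components.
A—B (7): add — endpoints in different components.
B—E (8): skip — B and E already connected.
B—G (8): skip — B and G already connected.
C—F (15): add — endpoints in different components.
Edges rejected before the tree was complete: 2.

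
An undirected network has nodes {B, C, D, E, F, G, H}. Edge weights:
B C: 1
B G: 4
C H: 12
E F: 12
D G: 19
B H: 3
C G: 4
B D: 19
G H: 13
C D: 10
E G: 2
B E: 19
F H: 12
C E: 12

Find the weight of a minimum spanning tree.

32

Kruskal's algorithm — process edges by increasing weight (ties by edge label):
B C (1): add — endpoints in different components.
E G (2): add — endpoints in different components.
B H (3): add — endpoints in different components.
B G (4): add — endpoints in different components.
C G (4): skip — C and G already connected.
C D (10): add — endpoints in different components.
C E (12): skip — C and E already connected.
C H (12): skip — C and H already connected.
E F (12): add — endpoints in different components.
MST edges: B C, E G, B H, B G, C D, E F; total weight 1+2+3+4+10+12 = 32.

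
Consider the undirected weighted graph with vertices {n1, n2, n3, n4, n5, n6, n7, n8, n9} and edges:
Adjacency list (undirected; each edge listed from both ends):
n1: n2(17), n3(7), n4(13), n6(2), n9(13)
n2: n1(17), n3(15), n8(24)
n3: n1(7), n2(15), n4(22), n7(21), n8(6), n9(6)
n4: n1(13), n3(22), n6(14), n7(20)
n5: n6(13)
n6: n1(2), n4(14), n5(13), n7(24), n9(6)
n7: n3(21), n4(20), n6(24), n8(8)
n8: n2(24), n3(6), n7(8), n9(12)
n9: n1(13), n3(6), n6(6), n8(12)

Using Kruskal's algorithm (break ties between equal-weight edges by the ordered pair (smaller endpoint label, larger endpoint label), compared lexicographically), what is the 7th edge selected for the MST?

Kruskal: consider edges lightest-first.
n1–n6 (2): add — endpoints in different components.
n3–n8 (6): add — endpoints in different components.
n3–n9 (6): add — endpoints in different components.
n6–n9 (6): add — endpoints in different components.
n1–n3 (7): skip — n1 and n3 already connected.
n7–n8 (8): add — endpoints in different components.
n8–n9 (12): skip — n9 and n8 already connected.
n1–n4 (13): add — endpoints in different components.
n1–n9 (13): skip — n9 and n1 already connected.
n5–n6 (13): add — endpoints in different components.
n4–n6 (14): skip — n4 and n6 already connected.
n2–n3 (15): add — endpoints in different components.
The 7th edge added is n5–n6.

n5-n6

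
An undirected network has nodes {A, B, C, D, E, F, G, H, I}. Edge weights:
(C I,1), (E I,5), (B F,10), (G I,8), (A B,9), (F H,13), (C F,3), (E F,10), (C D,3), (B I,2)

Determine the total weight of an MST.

Grow the tree from E using Prim:
Step 1: frontier [E I 5, E F 10] → take E I (5); add I.
Step 2: frontier [E F 10, C I 1, B I 2, G I 8] → take C I (1); add C.
Step 3: frontier [C D 3, C F 3, E F 10, B I 2, G I 8] → take B I (2); add B.
Step 4: frontier [A B 9, B F 10, C D 3, C F 3, E F 10, G I 8] → take C D (3); add D.
Step 5: frontier [A B 9, B F 10, C F 3, E F 10, G I 8] → take C F (3); add F.
Step 6: frontier [A B 9, F H 13, G I 8] → take G I (8); add G.
Step 7: frontier [A B 9, F H 13] → take A B (9); add A.
Step 8: frontier [F H 13] → take F H (13); add H.
MST edges: E I, C I, B I, C D, C F, G I, A B, F H; total weight 5+1+2+3+3+8+9+13 = 44.

44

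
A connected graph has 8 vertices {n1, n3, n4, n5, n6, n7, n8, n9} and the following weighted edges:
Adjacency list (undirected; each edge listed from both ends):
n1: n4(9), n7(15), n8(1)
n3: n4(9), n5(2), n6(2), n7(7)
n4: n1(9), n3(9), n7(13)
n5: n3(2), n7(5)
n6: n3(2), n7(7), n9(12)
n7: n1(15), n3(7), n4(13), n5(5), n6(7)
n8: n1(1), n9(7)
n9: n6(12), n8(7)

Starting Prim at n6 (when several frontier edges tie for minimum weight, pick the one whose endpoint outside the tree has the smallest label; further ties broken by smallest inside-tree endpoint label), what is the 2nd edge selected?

Prim's algorithm from n6:
Step 1: cheapest edge leaving the tree is n3 n6 (2); add n3.
Step 2: cheapest edge leaving the tree is n3 n5 (2); add n5.
Step 3: cheapest edge leaving the tree is n5 n7 (5); add n7.
Step 4: cheapest edge leaving the tree is n3 n4 (9); add n4.
Step 5: cheapest edge leaving the tree is n1 n4 (9); add n1.
Step 6: cheapest edge leaving the tree is n1 n8 (1); add n8.
Step 7: cheapest edge leaving the tree is n8 n9 (7); add n9.
The 2nd edge added is n3 n5.

n3-n5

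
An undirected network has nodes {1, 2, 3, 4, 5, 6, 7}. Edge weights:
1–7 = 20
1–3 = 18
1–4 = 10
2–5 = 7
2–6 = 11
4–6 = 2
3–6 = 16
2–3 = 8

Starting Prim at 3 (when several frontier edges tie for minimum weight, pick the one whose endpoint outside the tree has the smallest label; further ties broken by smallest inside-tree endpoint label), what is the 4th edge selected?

Prim, starting at 3.
Step 1: cheapest edge leaving the tree is 2–3 (8); add 2.
Step 2: cheapest edge leaving the tree is 2–5 (7); add 5.
Step 3: cheapest edge leaving the tree is 2–6 (11); add 6.
Step 4: cheapest edge leaving the tree is 4–6 (2); add 4.
Step 5: cheapest edge leaving the tree is 1–4 (10); add 1.
Step 6: cheapest edge leaving the tree is 1–7 (20); add 7.
The 4th edge added is 4–6.

4-6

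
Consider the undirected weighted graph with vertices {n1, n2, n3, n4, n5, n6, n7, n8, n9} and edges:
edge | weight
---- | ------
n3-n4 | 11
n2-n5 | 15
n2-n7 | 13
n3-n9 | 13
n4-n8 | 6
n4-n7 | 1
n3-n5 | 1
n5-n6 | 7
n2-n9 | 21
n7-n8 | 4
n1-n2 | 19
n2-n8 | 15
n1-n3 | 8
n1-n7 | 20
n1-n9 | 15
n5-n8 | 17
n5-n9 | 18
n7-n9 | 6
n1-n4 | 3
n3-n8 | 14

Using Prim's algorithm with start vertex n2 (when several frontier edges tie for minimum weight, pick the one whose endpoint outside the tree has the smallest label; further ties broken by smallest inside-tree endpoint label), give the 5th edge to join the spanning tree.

n7-n9

Prim, starting at n2.
Step 1: cheapest edge leaving the tree is n2-n7 (13); add n7.
Step 2: cheapest edge leaving the tree is n4-n7 (1); add n4.
Step 3: cheapest edge leaving the tree is n1-n4 (3); add n1.
Step 4: cheapest edge leaving the tree is n7-n8 (4); add n8.
Step 5: cheapest edge leaving the tree is n7-n9 (6); add n9.
Step 6: cheapest edge leaving the tree is n1-n3 (8); add n3.
Step 7: cheapest edge leaving the tree is n3-n5 (1); add n5.
Step 8: cheapest edge leaving the tree is n5-n6 (7); add n6.
The 5th edge added is n7-n9.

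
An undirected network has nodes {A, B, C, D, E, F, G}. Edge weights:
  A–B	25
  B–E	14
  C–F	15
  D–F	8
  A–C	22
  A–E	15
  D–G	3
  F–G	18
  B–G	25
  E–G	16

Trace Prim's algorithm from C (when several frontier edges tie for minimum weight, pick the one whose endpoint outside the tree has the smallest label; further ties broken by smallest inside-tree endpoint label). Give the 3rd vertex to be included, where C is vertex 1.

Prim's algorithm from C:
Step 1: frontier [C–F 15, A–C 22] → take C–F (15); add F.
Step 2: frontier [A–C 22, D–F 8, F–G 18] → take D–F (8); add D.
Step 3: frontier [A–C 22, D–G 3, F–G 18] → take D–G (3); add G.
Step 4: frontier [A–C 22, E–G 16, B–G 25] → take E–G (16); add E.
Step 5: frontier [A–C 22, B–E 14, A–E 15, B–G 25] → take B–E (14); add B.
Step 6: frontier [A–B 25, A–C 22, A–E 15] → take A–E (15); add A.
Vertex order: C, F, D, G, E, B, A. The 3rd vertex is D.

D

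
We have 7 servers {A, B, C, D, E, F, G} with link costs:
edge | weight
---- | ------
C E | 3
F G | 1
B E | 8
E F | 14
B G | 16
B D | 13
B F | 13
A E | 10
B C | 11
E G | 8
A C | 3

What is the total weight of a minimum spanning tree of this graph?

Grow the tree from B using Prim:
Step 1: frontier [B E 8, B C 11, B D 13, B F 13, B G 16] → take B E (8); add E.
Step 2: frontier [B C 11, B D 13, B F 13, B G 16, C E 3, E G 8, A E 10, E F 14] → take C E (3); add C.
Step 3: frontier [B D 13, B F 13, B G 16, A C 3, E G 8, A E 10, E F 14] → take A C (3); add A.
Step 4: frontier [B D 13, B F 13, B G 16, E G 8, E F 14] → take E G (8); add G.
Step 5: frontier [B D 13, B F 13, E F 14, F G 1] → take F G (1); add F.
Step 6: frontier [B D 13] → take B D (13); add D.
MST edges: B E, C E, A C, E G, F G, B D; total weight 8+3+3+8+1+13 = 36.

36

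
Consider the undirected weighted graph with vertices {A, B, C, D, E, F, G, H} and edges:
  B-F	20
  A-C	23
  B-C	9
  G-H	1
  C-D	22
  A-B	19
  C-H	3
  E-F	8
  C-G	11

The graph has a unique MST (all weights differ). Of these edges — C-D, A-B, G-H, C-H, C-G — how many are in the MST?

Sort edges by weight, then run Kruskal:
G-H (1): add — endpoints in different components.
C-H (3): add — endpoints in different components.
E-F (8): add — endpoints in different components.
B-C (9): add — endpoints in different components.
C-G (11): skip — C and G already connected.
A-B (19): add — endpoints in different components.
B-F (20): add — endpoints in different components.
C-D (22): add — endpoints in different components.
MST edge set: {G-H, C-H, E-F, B-C, A-B, B-F, C-D}.
Of the listed edges, {C-D, A-B, G-H, C-H} are in the MST → 4.

4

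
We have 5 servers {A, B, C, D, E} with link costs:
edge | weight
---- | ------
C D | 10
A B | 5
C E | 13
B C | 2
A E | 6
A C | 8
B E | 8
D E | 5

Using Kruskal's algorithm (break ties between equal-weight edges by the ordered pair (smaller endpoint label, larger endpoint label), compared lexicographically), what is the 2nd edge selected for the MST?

Kruskal: consider edges lightest-first.
B C (2): add. Components now {A} {B,C} {D} {E}
A B (5): add. Components now {A,B,C} {D} {E}
D E (5): add. Components now {A,B,C} {D,E}
A E (6): add. Components now {A,B,C,D,E}
The 2nd edge added is A B.

A-B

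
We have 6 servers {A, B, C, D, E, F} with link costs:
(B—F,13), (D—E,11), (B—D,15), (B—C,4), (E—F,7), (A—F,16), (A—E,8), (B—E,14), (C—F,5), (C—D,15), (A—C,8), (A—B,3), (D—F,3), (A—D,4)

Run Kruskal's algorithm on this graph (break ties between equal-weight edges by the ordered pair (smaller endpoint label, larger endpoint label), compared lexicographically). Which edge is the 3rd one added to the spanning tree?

Kruskal: consider edges lightest-first.
A—B (3): add. Components now {A,B} {C} {D} {E} {F}
D—F (3): add. Components now {A,B} {C} {D,F} {E}
A—D (4): add. Components now {A,B,D,F} {C} {E}
B—C (4): add. Components now {A,B,C,D,F} {E}
C—F (5): skip — C and F already connected.
E—F (7): add. Components now {A,B,C,D,E,F}
The 3rd edge added is A—D.

A-D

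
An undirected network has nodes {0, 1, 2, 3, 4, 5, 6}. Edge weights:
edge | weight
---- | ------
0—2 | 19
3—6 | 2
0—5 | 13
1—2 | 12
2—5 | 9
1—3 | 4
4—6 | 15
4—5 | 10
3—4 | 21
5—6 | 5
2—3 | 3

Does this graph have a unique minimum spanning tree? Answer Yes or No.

Yes

Kruskal's algorithm — process edges by increasing weight (ties by edge label):
3—6 (2): add — endpoints in different components.
2—3 (3): add — endpoints in different components.
1—3 (4): add — endpoints in different components.
5—6 (5): add — endpoints in different components.
2—5 (9): skip — 2 and 5 already connected.
4—5 (10): add — endpoints in different components.
1—2 (12): skip — 1 and 2 already connected.
0—5 (13): add — endpoints in different components.
Every non-tree edge has weight strictly greater than the heaviest edge on the tree path between its endpoints, so the MST is unique.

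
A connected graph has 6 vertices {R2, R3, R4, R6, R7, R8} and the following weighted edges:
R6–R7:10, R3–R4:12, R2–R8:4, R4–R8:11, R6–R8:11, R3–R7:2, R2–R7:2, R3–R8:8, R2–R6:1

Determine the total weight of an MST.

20

Prim, starting at R6.
Step 1: frontier [R2–R6 1, R6–R7 10, R6–R8 11] → take R2–R6 (1); add R2.
Step 2: frontier [R2–R7 2, R2–R8 4, R6–R7 10, R6–R8 11] → take R2–R7 (2); add R7.
Step 3: frontier [R2–R8 4, R6–R8 11, R3–R7 2] → take R3–R7 (2); add R3.
Step 4: frontier [R2–R8 4, R3–R8 8, R3–R4 12, R6–R8 11] → take R2–R8 (4); add R8.
Step 5: frontier [R3–R4 12, R4–R8 11] → take R4–R8 (11); add R4.
MST edges: R2–R6, R2–R7, R3–R7, R2–R8, R4–R8; total weight 1+2+2+4+11 = 20.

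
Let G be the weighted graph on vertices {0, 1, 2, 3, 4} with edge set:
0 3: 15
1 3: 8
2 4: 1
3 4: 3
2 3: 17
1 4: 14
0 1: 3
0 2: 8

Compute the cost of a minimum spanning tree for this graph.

15

Prim, starting at 4.
Step 1: frontier [2 4 1, 3 4 3, 1 4 14] → take 2 4 (1); add 2.
Step 2: frontier [0 2 8, 2 3 17, 3 4 3, 1 4 14] → take 3 4 (3); add 3.
Step 3: frontier [0 2 8, 1 3 8, 0 3 15, 1 4 14] → take 0 2 (8); add 0.
Step 4: frontier [0 1 3, 1 3 8, 1 4 14] → take 0 1 (3); add 1.
MST edges: 2 4, 3 4, 0 2, 0 1; total weight 1+3+8+3 = 15.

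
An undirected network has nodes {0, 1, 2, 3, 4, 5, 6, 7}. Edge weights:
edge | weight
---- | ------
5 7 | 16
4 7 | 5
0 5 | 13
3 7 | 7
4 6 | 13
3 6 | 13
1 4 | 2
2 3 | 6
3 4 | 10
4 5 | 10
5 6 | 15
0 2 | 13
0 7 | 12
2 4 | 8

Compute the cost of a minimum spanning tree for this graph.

Grow the tree from 1 using Prim:
Step 1: cheapest edge leaving the tree is 1 4 (2); add 4.
Step 2: cheapest edge leaving the tree is 4 7 (5); add 7.
Step 3: cheapest edge leaving the tree is 3 7 (7); add 3.
Step 4: cheapest edge leaving the tree is 2 3 (6); add 2.
Step 5: cheapest edge leaving the tree is 4 5 (10); add 5.
Step 6: cheapest edge leaving the tree is 0 7 (12); add 0.
Step 7: cheapest edge leaving the tree is 3 6 (13); add 6.
MST edges: 1 4, 4 7, 3 7, 2 3, 4 5, 0 7, 3 6; total weight 2+5+7+6+10+12+13 = 55.

55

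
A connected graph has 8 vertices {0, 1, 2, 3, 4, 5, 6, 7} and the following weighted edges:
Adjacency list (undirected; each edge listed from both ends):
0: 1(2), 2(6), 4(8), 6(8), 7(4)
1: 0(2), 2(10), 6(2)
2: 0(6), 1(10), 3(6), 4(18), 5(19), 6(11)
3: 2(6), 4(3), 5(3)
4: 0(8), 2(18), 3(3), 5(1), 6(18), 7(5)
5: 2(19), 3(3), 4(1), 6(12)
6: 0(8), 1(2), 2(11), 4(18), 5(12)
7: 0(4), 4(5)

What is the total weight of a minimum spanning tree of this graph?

Prim, starting at 6.
Step 1: cheapest edge leaving the tree is 1-6 (2); add 1.
Step 2: cheapest edge leaving the tree is 0-1 (2); add 0.
Step 3: cheapest edge leaving the tree is 0-7 (4); add 7.
Step 4: cheapest edge leaving the tree is 4-7 (5); add 4.
Step 5: cheapest edge leaving the tree is 4-5 (1); add 5.
Step 6: cheapest edge leaving the tree is 3-4 (3); add 3.
Step 7: cheapest edge leaving the tree is 0-2 (6); add 2.
MST edges: 1-6, 0-1, 0-7, 4-7, 4-5, 3-4, 0-2; total weight 2+2+4+5+1+3+6 = 23.

23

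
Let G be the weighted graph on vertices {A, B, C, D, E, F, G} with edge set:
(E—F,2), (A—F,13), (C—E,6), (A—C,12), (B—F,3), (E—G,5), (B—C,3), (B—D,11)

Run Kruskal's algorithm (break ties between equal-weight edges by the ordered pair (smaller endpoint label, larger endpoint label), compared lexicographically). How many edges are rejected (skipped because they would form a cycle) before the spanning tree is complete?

Kruskal: consider edges lightest-first.
E—F (2): add. Components now {A} {B} {C} {D} {E,F} {G}
B—C (3): add. Components now {A} {B,C} {D} {E,F} {G}
B—F (3): add. Components now {A} {B,C,E,F} {D} {G}
E—G (5): add. Components now {A} {B,C,E,F,G} {D}
C—E (6): skip — C and E already connected.
B—D (11): add. Components now {A} {B,C,D,E,F,G}
A—C (12): add. Components now {A,B,C,D,E,F,G}
Edges rejected before the tree was complete: 1.

1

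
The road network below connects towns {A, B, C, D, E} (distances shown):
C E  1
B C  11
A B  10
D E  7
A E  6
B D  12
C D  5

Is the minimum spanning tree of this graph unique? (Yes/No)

Yes

Sort edges by weight, then run Kruskal:
C E (1): add. Components now {A} {B} {C,E} {D}
C D (5): add. Components now {A} {B} {C,D,E}
A E (6): add. Components now {A,C,D,E} {B}
D E (7): skip — D and E already connected.
A B (10): add. Components now {A,B,C,D,E}
Every non-tree edge has weight strictly greater than the heaviest edge on the tree path between its endpoints, so the MST is unique.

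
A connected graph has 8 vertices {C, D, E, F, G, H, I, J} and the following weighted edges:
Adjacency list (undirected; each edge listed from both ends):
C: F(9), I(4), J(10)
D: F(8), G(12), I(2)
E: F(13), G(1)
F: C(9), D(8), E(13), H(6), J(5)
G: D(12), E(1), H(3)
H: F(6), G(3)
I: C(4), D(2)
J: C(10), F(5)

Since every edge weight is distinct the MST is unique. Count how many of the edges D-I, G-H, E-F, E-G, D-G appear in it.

3

Kruskal: consider edges lightest-first.
E-G (1): add — endpoints in different components.
D-I (2): add — endpoints in different components.
G-H (3): add — endpoints in different components.
C-I (4): add — endpoints in different components.
F-J (5): add — endpoints in different components.
F-H (6): add — endpoints in different components.
D-F (8): add — endpoints in different components.
MST edge set: {E-G, D-I, G-H, C-I, F-J, F-H, D-F}.
Of the listed edges, {D-I, G-H, E-G} are in the MST → 3.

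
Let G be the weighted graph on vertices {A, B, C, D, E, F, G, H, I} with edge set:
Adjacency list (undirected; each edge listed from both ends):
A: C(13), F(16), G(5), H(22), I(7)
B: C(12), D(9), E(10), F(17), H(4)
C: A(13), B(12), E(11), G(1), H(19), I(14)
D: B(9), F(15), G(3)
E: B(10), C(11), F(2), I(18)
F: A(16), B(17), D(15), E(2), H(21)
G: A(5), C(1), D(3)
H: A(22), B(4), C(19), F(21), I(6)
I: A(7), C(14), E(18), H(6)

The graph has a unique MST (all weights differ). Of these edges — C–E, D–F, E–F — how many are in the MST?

1

Kruskal's algorithm — process edges by increasing weight (ties by edge label):
C–G (1): add — endpoints in different components.
E–F (2): add — endpoints in different components.
D–G (3): add — endpoints in different components.
B–H (4): add — endpoints in different components.
A–G (5): add — endpoints in different components.
H–I (6): add — endpoints in different components.
A–I (7): add — endpoints in different components.
B–D (9): skip — B and D already connected.
B–E (10): add — endpoints in different components.
MST edge set: {C–G, E–F, D–G, B–H, A–G, H–I, A–I, B–E}.
Of the listed edges, {E–F} are in the MST → 1.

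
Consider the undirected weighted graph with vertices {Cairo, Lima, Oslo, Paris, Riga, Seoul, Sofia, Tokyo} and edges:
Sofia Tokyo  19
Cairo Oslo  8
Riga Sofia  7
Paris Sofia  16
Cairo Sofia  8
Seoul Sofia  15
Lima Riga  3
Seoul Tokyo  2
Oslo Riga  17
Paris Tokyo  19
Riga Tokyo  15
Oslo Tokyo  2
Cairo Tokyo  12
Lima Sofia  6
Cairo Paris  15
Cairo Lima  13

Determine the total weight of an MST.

Kruskal's algorithm — process edges by increasing weight (ties by edge label):
Oslo Tokyo (2): add — endpoints in different components.
Seoul Tokyo (2): add — endpoints in different components.
Lima Riga (3): add — endpoints in different components.
Lima Sofia (6): add — endpoints in different components.
Riga Sofia (7): skip — Sofia and Riga already connected.
Cairo Oslo (8): add — endpoints in different components.
Cairo Sofia (8): add — endpoints in different components.
Cairo Tokyo (12): skip — Tokyo and Cairo already connected.
Cairo Lima (13): skip — Lima and Cairo already connected.
Cairo Paris (15): add — endpoints in different components.
MST edges: Oslo Tokyo, Seoul Tokyo, Lima Riga, Lima Sofia, Cairo Oslo, Cairo Sofia, Cairo Paris; total weight 2+2+3+6+8+8+15 = 44.

44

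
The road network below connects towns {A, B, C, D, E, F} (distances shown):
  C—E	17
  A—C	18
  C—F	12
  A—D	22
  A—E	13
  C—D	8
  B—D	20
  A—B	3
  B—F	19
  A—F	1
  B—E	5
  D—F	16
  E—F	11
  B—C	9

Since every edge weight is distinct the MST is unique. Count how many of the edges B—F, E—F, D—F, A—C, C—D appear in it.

Kruskal's algorithm — process edges by increasing weight (ties by edge label):
A—F (1): add — endpoints in different components.
A—B (3): add — endpoints in different components.
B—E (5): add — endpoints in different components.
C—D (8): add — endpoints in different components.
B—C (9): add — endpoints in different components.
MST edge set: {A—F, A—B, B—E, C—D, B—C}.
Of the listed edges, {C—D} are in the MST → 1.

1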